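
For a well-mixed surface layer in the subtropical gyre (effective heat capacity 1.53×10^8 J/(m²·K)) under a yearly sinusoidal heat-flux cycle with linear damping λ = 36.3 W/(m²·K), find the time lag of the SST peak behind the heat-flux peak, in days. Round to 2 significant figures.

Areal heat capacity C = 1.53×10^8 J/(m²·K) (given).
ω = 2π / 3.15×10^7 s = 1.99×10^-7 s⁻¹.
Phase lag φ = arctan(Cω/λ) = arctan(30.5/36.3) = 0.699 rad.
Time lag = φ / ω = 0.699 / 1.99×10^-7 = 3.51×10^6 s = 40.6 days.

41 days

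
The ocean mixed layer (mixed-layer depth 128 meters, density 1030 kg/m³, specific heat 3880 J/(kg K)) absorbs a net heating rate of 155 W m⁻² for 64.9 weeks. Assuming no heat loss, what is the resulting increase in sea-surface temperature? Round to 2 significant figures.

Areal heat capacity C = ρ c_p D = 1030 × 3880 × 128 = 5.12×10^8 J m⁻² K⁻¹.
Net heat input Q = F Δt = 155 × (64.9 weeks × 6.048×10^5 s/week) = 6.08×10^9 J/m².
ΔT = Q / C = 6.08×10^9 / 5.12×10^8 = 11.9 K.

12 K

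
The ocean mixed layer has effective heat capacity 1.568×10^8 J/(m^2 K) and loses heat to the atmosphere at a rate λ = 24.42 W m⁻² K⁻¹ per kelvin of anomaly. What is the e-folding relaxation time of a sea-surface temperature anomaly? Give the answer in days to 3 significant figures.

Areal heat capacity C = 1.568×10^8 J/(m^2 K) (given).
Relaxation time τ = C / λ = 1.57×10^8 / 24.42 = 6.42×10^6 s.
In days: 6.42×10^6 s / (86400 s/day) = 74.3 days.

74.3 days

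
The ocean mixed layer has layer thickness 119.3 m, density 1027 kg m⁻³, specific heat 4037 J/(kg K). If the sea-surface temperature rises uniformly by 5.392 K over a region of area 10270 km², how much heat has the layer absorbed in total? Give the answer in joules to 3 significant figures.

Areal heat capacity C = ρ c_p D = 1027 × 4037 × 119.3 = 4.95×10^8 J m⁻² K⁻¹.
Heat per unit area: q = C ΔT = 4.95×10^8 × 5.392 = 2.67×10^9 J/m².
Total heat: Q = q × A = 2.67×10^9 × (10270 × 10⁶ m²) = 2.74×10^19 J.

2.74×10^19 J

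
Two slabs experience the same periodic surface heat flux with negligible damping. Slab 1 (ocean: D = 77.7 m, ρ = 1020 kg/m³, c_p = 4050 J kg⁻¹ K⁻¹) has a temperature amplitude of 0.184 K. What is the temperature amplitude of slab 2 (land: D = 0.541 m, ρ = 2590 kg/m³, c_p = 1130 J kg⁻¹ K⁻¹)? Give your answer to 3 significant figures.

37.3 K

C_ocean = 3.21×10^8 J/(m²·K); C_land = 1.58×10^6 J/(m²·K).
A ∝ 1/C ⇒ A_land = A_ocean × C_ocean/C_land = 0.184 × 203 = 37.3 K.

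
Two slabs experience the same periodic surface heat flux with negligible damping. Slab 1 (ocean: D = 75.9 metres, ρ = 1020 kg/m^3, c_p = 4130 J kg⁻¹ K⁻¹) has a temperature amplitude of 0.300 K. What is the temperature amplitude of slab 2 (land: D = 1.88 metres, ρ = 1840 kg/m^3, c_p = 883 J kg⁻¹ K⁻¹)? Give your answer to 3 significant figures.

C_ocean = 3.20×10^8 J/(m²·K); C_land = 3.05×10^6 J/(m²·K).
A ∝ 1/C ⇒ A_land = A_ocean × C_ocean/C_land = 0.300 × 105 = 31.4 K.

31.4 K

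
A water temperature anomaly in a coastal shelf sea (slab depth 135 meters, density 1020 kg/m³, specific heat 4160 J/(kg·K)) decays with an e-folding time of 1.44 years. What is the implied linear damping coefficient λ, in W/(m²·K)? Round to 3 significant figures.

12.6

Areal heat capacity C = ρ c_p D = 1020 × 4160 × 135 = 5.73×10^8 J/(m²·K).
τ = 1.44 years = 4.54×10^7 s.
λ = C / τ = 5.73×10^8 / 4.54×10^7 = 12.6 W/(m²·K).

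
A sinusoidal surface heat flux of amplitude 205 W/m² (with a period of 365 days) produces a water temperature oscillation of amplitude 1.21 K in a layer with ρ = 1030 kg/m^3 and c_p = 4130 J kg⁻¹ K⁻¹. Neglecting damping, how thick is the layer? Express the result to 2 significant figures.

200 m

ω = 2π / 3.15×10^7 s = 1.99×10^-7 s⁻¹.
Required C = F₀ / (A ω) = 205 / (1.21 × 1.99×10^-7) = 8.50×10^8 J/(m²·K).
D = C / (ρ c_p) = 8.50×10^8 / (1030 × 4130) = 200 m.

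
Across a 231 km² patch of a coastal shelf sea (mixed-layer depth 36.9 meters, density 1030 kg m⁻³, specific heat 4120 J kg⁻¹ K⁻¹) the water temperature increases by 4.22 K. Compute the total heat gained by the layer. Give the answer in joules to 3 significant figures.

Areal heat capacity C = ρ c_p D = 1030 × 4120 × 36.9 = 1.57×10^8 J/(m²·K).
Heat per unit area: q = C ΔT = 1.57×10^8 × 4.22 = 6.61×10^8 J/m².
Total heat: Q = q × A = 6.61×10^8 × (231 × 10⁶ m²) = 1.53×10^17 J.

1.53×10^17 J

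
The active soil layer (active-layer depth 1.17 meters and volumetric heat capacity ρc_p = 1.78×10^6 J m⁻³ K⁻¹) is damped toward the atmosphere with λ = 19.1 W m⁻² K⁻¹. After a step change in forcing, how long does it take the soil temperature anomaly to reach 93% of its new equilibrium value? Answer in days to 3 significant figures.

Areal heat capacity C = ρc_p × D = 1.78×10^6 × 1.17 = 2.08×10^6 J/(m²·K).
τ = C / λ = 2.08×10^6 / 19.1 = 1.09×10^5 s.
Fraction reached: 1 − e^(−t/τ) = 0.93 ⇒ t = −τ ln(1 − 0.93) = τ × 2.66.
t = 2.90×10^5 s = 3.36 days.

3.36 days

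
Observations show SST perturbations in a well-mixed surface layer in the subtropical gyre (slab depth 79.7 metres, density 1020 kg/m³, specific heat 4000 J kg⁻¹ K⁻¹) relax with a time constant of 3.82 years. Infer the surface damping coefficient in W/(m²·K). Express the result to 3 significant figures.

Areal heat capacity C = ρ c_p D = 1020 × 4000 × 79.7 = 3.25×10^8 J/(m²·K).
τ = 3.82 years = 1.21×10^8 s.
λ = C / τ = 3.25×10^8 / 1.21×10^8 = 2.70 W/(m²·K).

2.70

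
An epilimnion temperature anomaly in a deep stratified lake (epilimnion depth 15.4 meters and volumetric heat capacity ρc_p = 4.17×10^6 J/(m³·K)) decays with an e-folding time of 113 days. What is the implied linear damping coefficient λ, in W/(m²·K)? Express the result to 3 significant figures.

Areal heat capacity C = ρc_p × D = 4.17×10^6 × 15.4 = 6.42×10^7 J/(m²·K).
τ = 113 days = 9.76×10^6 s.
λ = C / τ = 6.42×10^7 / 9.76×10^6 = 6.58 W/(m²·K).

6.58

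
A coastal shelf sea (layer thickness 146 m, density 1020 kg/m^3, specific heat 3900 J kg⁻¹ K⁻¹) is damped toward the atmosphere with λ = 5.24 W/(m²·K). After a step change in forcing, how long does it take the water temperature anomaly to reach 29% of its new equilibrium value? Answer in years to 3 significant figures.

1.20 years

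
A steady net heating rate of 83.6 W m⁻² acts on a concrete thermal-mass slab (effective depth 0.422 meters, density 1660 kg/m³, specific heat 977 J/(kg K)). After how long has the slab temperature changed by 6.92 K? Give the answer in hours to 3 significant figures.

15.7 hours

Areal heat capacity C = ρ c_p D = 1660 × 977 × 0.422 = 6.84×10^5 J/(m^2 K).
Time required: Δt = C ΔT / F = 6.84×10^5 × 6.92 / 83.6 = 56700 s.
In hours: 56700 s / (3600 s/hour) = 15.7 hours.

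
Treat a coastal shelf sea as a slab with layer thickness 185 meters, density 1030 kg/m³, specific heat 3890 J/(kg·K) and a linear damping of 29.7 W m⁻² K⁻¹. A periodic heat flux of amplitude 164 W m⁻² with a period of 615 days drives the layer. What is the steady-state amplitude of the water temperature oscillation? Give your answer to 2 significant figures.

1.8 K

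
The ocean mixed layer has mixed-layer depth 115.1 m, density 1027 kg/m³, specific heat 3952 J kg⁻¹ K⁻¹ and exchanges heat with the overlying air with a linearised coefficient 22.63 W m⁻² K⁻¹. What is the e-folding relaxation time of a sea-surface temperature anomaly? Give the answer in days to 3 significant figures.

Areal heat capacity C = ρ c_p D = 1027 × 3952 × 115.1 = 4.67×10^8 J m⁻² K⁻¹.
Relaxation time τ = C / λ = 4.67×10^8 / 22.63 = 2.06×10^7 s.
In days: 2.06×10^7 s / (86400 s/day) = 239 days.

239 days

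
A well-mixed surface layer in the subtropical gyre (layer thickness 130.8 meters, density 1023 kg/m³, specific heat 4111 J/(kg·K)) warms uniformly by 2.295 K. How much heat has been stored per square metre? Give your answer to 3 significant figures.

Areal heat capacity C = ρ c_p D = 1023 × 4111 × 130.8 = 5.50×10^8 J/(m²·K).
ΔQ = C ΔT = 5.50×10^8 × 2.295 = 1.26×10^9 J/m².

1.26×10^9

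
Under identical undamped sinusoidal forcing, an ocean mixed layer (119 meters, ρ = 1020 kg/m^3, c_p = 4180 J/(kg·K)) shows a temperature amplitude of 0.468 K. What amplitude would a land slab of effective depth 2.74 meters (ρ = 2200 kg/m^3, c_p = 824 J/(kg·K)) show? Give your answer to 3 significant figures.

47.8 K

C_ocean = 5.07×10^8 J/(m²·K); C_land = 4.97×10^6 J/(m²·K).
A ∝ 1/C ⇒ A_land = A_ocean × C_ocean/C_land = 0.468 × 102 = 47.8 K.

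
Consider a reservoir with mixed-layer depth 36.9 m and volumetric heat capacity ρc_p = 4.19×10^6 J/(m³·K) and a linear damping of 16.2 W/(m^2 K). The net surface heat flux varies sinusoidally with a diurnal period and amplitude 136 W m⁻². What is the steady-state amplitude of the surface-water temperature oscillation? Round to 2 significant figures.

0.012 K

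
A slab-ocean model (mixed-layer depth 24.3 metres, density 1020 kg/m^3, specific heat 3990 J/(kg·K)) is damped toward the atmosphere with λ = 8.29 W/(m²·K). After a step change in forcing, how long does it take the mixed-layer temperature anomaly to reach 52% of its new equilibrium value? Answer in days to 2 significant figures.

100 days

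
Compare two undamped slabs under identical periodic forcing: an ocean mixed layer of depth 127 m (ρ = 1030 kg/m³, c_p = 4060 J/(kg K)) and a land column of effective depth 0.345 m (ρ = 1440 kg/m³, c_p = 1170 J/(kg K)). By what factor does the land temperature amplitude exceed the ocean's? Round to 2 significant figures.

910

C_ocean = 1030 × 4060 × 127 = 5.31×10^8 J/(m²·K).
C_land = 1440 × 1170 × 0.345 = 5.81×10^5 J/(m²·K).
Undamped amplitude ∝ 1/C, so A_land/A_ocean = C_ocean/C_land = 914.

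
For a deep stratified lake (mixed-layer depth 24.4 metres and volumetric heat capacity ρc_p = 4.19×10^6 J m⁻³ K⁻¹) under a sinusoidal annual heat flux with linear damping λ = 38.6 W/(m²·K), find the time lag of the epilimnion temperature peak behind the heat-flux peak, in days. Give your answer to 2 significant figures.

28 days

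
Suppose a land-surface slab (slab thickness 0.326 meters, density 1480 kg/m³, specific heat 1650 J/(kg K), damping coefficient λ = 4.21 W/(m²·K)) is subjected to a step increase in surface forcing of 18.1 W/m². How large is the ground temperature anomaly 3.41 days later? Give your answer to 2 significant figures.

3.4 K

Areal heat capacity C = ρ c_p D = 1480 × 1650 × 0.326 = 7.96×10^5 J m⁻² K⁻¹.
τ = C / λ = 7.96×10^5 / 4.21 = 1.89×10^5 s.
Equilibrium anomaly ΔT_eq = F / λ = 18.1 / 4.21 = 4.30 K.
t = 3.41 days = 2.95×10^5 s, so t/τ = 1.56.
ΔT(t) = ΔT_eq (1 − e^(−t/τ)) = 4.30 × (1 − e^−1.56) = 3.39 K.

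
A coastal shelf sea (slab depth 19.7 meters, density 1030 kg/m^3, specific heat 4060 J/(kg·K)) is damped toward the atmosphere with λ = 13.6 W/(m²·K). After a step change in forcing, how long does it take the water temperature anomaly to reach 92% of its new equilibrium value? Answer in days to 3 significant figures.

177 days

Areal heat capacity C = ρ c_p D = 1030 × 4060 × 19.7 = 8.24×10^7 J m⁻² K⁻¹.
τ = C / λ = 8.24×10^7 / 13.6 = 6.06×10^6 s.
Fraction reached: 1 − e^(−t/τ) = 0.92 ⇒ t = −τ ln(1 − 0.92) = τ × 2.53.
t = 1.53×10^7 s = 177 days.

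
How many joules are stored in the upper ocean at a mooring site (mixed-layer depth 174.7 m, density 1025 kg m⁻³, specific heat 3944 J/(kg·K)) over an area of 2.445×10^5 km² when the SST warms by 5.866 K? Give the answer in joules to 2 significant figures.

Areal heat capacity C = ρ c_p D = 1025 × 3944 × 174.7 = 7.06×10^8 J m⁻² K⁻¹.
Heat per unit area: q = C ΔT = 7.06×10^8 × 5.866 = 4.14×10^9 J/m².
Total heat: Q = q × A = 4.14×10^9 × (2.445×10^5 × 10⁶ m²) = 1.01×10^21 J.

1.0×10^21 J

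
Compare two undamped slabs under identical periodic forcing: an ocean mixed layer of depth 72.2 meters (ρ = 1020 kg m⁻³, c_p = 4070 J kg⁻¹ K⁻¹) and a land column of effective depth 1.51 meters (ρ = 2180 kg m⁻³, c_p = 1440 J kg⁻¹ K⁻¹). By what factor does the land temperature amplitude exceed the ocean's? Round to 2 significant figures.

63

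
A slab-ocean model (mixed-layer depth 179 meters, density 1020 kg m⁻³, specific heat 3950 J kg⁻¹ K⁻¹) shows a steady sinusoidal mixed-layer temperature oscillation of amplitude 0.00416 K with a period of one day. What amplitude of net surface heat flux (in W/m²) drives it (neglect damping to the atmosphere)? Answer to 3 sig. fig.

218

Areal heat capacity C = ρ c_p D = 1020 × 3950 × 179 = 7.21×10^8 J/(m²·K).
ω = 2π / 86400 s = 7.27×10^-5 s⁻¹.
Cω = 7.21×10^8 × 7.27×10^-5 = 52400 W/(m²·K).
F₀ = A × Cω = 0.00416 × 52400 = 218 W/m².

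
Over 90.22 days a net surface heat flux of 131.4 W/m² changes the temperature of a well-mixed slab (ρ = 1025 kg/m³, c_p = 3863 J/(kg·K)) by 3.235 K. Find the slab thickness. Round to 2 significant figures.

Heat input Q = F Δt = 131.4 × 7.80×10^6 s = 1.02×10^9 J/m².
Required areal heat capacity C = Q / ΔT = 3.17×10^8 J/(m²·K).
Depth D = C / (ρ c_p) = 3.17×10^8 / (1025 × 3863) = 80.0 m.

80 m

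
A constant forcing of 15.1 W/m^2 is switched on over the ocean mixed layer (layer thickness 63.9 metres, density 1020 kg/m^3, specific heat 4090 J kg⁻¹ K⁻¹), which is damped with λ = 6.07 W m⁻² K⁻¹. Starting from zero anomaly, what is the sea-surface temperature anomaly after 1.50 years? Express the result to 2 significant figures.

1.6 K

Areal heat capacity C = ρ c_p D = 1020 × 4090 × 63.9 = 2.67×10^8 J/(m^2 K).
τ = C / λ = 2.67×10^8 / 6.07 = 4.39×10^7 s.
Equilibrium anomaly ΔT_eq = F / λ = 15.1 / 6.07 = 2.49 K.
t = 1.50 years = 4.73×10^7 s, so t/τ = 1.08.
ΔT(t) = ΔT_eq (1 − e^(−t/τ)) = 2.49 × (1 − e^−1.08) = 1.64 K.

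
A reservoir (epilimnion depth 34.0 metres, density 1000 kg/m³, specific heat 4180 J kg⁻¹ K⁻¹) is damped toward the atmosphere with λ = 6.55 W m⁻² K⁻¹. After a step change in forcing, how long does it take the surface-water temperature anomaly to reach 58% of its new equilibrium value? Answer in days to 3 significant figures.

218 days

Areal heat capacity C = ρ c_p D = 1000 × 4180 × 34.0 = 1.42×10^8 J m⁻² K⁻¹.
τ = C / λ = 1.42×10^8 / 6.55 = 2.17×10^7 s.
Fraction reached: 1 − e^(−t/τ) = 0.58 ⇒ t = −τ ln(1 − 0.58) = τ × 0.868.
t = 1.88×10^7 s = 218 days.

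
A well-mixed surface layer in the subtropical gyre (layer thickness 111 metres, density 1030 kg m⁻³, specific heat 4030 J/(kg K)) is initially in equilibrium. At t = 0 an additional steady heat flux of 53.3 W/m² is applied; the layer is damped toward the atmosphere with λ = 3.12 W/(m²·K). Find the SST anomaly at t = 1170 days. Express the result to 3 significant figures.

8.47 K

Areal heat capacity C = ρ c_p D = 1030 × 4030 × 111 = 4.61×10^8 J/(m^2 K).
τ = C / λ = 4.61×10^8 / 3.12 = 1.48×10^8 s.
Equilibrium anomaly ΔT_eq = F / λ = 53.3 / 3.12 = 17.1 K.
t = 1170 days = 1.01×10^8 s, so t/τ = 0.685.
ΔT(t) = ΔT_eq (1 − e^(−t/τ)) = 17.1 × (1 − e^−0.685) = 8.47 K.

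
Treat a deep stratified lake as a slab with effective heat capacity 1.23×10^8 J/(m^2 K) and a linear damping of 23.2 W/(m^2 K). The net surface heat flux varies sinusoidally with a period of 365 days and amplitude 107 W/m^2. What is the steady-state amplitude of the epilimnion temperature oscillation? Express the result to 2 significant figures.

Areal heat capacity C = 1.23×10^8 J/(m^2 K) (given).
Angular frequency ω = 2π / T = 2π / 3.15×10^7 s = 1.99×10^-7 s⁻¹.
√((Cω)² + λ²) = √((24.5)² + 23.2²) = 33.7 W/(m²·K).
Amplitude A = F₀ / √((Cω)²+λ²) = 107 / 33.7 = 3.17 K.

3.2 K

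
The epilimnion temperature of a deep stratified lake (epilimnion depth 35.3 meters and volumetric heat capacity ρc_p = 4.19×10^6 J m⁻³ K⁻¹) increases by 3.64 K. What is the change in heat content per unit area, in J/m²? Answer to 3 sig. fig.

Areal heat capacity C = ρc_p × D = 4.19×10^6 × 35.3 = 1.48×10^8 J/(m²·K).
ΔQ = C ΔT = 1.48×10^8 × 3.64 = 5.38×10^8 J/m².

5.38×10^8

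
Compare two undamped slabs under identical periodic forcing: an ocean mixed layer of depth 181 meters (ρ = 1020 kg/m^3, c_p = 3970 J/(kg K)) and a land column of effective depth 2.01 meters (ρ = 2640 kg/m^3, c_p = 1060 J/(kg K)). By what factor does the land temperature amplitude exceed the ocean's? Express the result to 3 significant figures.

C_ocean = 1020 × 3970 × 181 = 7.33×10^8 J/(m²·K).
C_land = 2640 × 1060 × 2.01 = 5.62×10^6 J/(m²·K).
Undamped amplitude ∝ 1/C, so A_land/A_ocean = C_ocean/C_land = 130.

130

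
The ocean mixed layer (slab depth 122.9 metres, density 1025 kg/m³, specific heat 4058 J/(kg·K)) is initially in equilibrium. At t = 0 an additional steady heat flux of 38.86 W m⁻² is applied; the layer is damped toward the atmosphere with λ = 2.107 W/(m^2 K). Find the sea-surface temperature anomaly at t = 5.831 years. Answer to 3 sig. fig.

9.80 K

Areal heat capacity C = ρ c_p D = 1025 × 4058 × 122.9 = 5.11×10^8 J/(m^2 K).
τ = C / λ = 5.11×10^8 / 2.107 = 2.43×10^8 s.
Equilibrium anomaly ΔT_eq = F / λ = 38.86 / 2.107 = 18.4 K.
t = 5.831 years = 1.84×10^8 s, so t/τ = 0.758.
ΔT(t) = ΔT_eq (1 − e^(−t/τ)) = 18.4 × (1 − e^−0.758) = 9.80 K.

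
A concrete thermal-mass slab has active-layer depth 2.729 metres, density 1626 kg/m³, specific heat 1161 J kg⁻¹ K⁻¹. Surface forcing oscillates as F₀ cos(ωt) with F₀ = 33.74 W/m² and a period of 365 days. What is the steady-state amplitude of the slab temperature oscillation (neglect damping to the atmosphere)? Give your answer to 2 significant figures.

Areal heat capacity C = ρ c_p D = 1626 × 1161 × 2.729 = 5.15×10^6 J/(m²·K).
Angular frequency ω = 2π / T = 2π / 3.15×10^7 s = 1.99×10^-7 s⁻¹.
Cω = 5.15×10^6 × 1.99×10^-7 = 1.03 W/(m²·K).
Amplitude A = F₀ / (Cω) = 33.74 / 1.03 = 32.9 K.

33 K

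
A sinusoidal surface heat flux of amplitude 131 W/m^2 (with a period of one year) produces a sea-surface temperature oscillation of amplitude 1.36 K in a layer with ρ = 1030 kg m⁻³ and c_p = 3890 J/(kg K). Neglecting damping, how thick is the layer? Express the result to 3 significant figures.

121 m

ω = 2π / 3.15×10^7 s = 1.99×10^-7 s⁻¹.
Required C = F₀ / (A ω) = 131 / (1.36 × 1.99×10^-7) = 4.83×10^8 J/(m²·K).
D = C / (ρ c_p) = 4.83×10^8 / (1030 × 3890) = 121 m.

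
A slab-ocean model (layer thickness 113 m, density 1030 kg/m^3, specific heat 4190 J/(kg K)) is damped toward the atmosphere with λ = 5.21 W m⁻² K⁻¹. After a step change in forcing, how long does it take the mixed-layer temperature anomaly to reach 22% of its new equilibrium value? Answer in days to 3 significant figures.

Areal heat capacity C = ρ c_p D = 1030 × 4190 × 113 = 4.88×10^8 J/(m^2 K).
τ = C / λ = 4.88×10^8 / 5.21 = 9.36×10^7 s.
Fraction reached: 1 − e^(−t/τ) = 0.22 ⇒ t = −τ ln(1 − 0.22) = τ × 0.248.
t = 2.33×10^7 s = 269 days.

269 days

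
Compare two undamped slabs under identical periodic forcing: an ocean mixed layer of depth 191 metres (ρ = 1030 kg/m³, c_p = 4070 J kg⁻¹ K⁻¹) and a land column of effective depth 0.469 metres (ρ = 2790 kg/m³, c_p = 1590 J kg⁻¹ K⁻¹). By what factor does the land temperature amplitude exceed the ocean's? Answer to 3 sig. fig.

C_ocean = 1030 × 4070 × 191 = 8.01×10^8 J/(m²·K).
C_land = 2790 × 1590 × 0.469 = 2.08×10^6 J/(m²·K).
Undamped amplitude ∝ 1/C, so A_land/A_ocean = C_ocean/C_land = 385.

385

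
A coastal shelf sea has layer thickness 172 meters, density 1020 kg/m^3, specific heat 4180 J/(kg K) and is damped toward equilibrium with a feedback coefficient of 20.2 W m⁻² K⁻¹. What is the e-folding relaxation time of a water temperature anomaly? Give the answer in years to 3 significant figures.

1.15 years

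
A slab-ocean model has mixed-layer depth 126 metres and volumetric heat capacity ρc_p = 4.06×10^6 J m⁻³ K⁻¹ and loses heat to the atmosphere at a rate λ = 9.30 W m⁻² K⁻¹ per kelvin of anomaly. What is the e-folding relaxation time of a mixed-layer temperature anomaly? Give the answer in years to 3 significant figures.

Areal heat capacity C = ρc_p × D = 4.06×10^6 × 126 = 5.12×10^8 J m⁻² K⁻¹.
Relaxation time τ = C / λ = 5.12×10^8 / 9.30 = 5.50×10^7 s.
In years: 5.50×10^7 s / (3.156×10^7 s/year) = 1.74 years.

1.74 years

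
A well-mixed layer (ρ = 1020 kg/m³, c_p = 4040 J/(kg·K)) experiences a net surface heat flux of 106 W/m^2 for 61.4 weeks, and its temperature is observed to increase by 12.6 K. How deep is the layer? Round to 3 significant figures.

75.8 m

Heat input Q = F Δt = 106 × 3.71×10^7 s = 3.94×10^9 J/m².
Required areal heat capacity C = Q / ΔT = 3.12×10^8 J/(m²·K).
Depth D = C / (ρ c_p) = 3.12×10^8 / (1020 × 4040) = 75.8 m.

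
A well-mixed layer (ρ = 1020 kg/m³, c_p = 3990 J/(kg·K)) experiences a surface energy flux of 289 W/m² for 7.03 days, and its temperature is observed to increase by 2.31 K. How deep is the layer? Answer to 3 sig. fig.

Heat input Q = F Δt = 289 × 6.07×10^5 s = 1.76×10^8 J/m².
Required areal heat capacity C = Q / ΔT = 7.60×10^7 J/(m²·K).
Depth D = C / (ρ c_p) = 7.60×10^7 / (1020 × 3990) = 18.7 m.

18.7 m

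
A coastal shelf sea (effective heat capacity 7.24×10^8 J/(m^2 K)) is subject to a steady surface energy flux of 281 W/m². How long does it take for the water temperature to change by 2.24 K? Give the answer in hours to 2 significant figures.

1600 hours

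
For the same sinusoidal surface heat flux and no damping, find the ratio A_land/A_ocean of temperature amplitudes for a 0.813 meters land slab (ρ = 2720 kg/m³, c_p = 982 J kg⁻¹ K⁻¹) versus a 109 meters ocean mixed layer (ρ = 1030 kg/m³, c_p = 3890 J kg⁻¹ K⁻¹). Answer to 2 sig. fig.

C_ocean = 1030 × 3890 × 109 = 4.37×10^8 J/(m²·K).
C_land = 2720 × 982 × 0.813 = 2.17×10^6 J/(m²·K).
Undamped amplitude ∝ 1/C, so A_land/A_ocean = C_ocean/C_land = 201.

200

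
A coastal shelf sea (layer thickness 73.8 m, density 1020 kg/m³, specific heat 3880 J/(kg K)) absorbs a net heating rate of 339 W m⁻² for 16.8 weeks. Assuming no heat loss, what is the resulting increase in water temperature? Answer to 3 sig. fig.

Areal heat capacity C = ρ c_p D = 1020 × 3880 × 73.8 = 2.92×10^8 J/(m²·K).
Net heat input Q = F Δt = 339 × (16.8 weeks × 6.048×10^5 s/week) = 3.44×10^9 J/m².
ΔT = Q / C = 3.44×10^9 / 2.92×10^8 = 11.8 K.

11.8 K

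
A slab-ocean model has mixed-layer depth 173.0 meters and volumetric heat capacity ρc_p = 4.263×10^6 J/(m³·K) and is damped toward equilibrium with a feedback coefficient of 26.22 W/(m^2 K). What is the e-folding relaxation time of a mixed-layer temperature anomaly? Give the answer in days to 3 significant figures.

Areal heat capacity C = ρc_p × D = 4.263×10^6 × 173.0 = 7.37×10^8 J/(m²·K).
Relaxation time τ = C / λ = 7.37×10^8 / 26.22 = 2.81×10^7 s.
In days: 2.81×10^7 s / (86400 s/day) = 326 days.

326 days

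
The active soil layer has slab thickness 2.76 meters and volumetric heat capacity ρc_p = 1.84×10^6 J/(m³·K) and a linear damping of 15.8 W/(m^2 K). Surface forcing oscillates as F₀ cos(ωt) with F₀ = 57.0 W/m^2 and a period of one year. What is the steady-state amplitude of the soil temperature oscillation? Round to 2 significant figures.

Areal heat capacity C = ρc_p × D = 1.84×10^6 × 2.76 = 5.08×10^6 J/(m^2 K).
Angular frequency ω = 2π / T = 2π / 3.15×10^7 s = 1.99×10^-7 s⁻¹.
√((Cω)² + λ²) = √((1.01)² + 15.8²) = 15.8 W/(m²·K).
Amplitude A = F₀ / √((Cω)²+λ²) = 57.0 / 15.8 = 3.60 K.

3.6 K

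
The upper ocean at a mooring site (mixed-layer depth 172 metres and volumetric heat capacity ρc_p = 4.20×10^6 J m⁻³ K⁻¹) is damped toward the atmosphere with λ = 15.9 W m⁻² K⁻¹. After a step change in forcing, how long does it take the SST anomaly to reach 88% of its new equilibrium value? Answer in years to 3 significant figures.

3.05 years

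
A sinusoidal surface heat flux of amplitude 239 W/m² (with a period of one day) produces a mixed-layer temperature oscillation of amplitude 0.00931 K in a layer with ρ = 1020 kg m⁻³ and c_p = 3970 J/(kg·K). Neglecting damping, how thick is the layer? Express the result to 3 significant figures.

ω = 2π / 86400 s = 7.27×10^-5 s⁻¹.
Required C = F₀ / (A ω) = 239 / (0.00931 × 7.27×10^-5) = 3.53×10^8 J/(m²·K).
D = C / (ρ c_p) = 3.53×10^8 / (1020 × 3970) = 87.2 m.

87.2 m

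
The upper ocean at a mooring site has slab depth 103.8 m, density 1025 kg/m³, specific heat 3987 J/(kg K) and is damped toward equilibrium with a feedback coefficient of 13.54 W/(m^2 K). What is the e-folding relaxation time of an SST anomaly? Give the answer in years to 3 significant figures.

0.993 years

Areal heat capacity C = ρ c_p D = 1025 × 3987 × 103.8 = 4.24×10^8 J/(m^2 K).
Relaxation time τ = C / λ = 4.24×10^8 / 13.54 = 3.13×10^7 s.
In years: 3.13×10^7 s / (3.156×10^7 s/year) = 0.993 years.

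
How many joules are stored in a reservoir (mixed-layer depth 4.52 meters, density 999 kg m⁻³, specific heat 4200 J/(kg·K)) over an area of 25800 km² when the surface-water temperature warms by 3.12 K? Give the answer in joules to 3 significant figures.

1.53×10^18 J

Areal heat capacity C = ρ c_p D = 999 × 4200 × 4.52 = 1.90×10^7 J m⁻² K⁻¹.
Heat per unit area: q = C ΔT = 1.90×10^7 × 3.12 = 5.92×10^7 J/m².
Total heat: Q = q × A = 5.92×10^7 × (25800 × 10⁶ m²) = 1.53×10^18 J.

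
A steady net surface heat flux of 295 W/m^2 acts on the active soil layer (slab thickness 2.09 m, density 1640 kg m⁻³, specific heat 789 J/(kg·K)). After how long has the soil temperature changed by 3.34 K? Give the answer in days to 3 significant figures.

0.354 days

Areal heat capacity C = ρ c_p D = 1640 × 789 × 2.09 = 2.70×10^6 J/(m^2 K).
Time required: Δt = C ΔT / F = 2.70×10^6 × 3.34 / 295 = 30600 s.
In days: 30600 s / (86400 s/day) = 0.354 days.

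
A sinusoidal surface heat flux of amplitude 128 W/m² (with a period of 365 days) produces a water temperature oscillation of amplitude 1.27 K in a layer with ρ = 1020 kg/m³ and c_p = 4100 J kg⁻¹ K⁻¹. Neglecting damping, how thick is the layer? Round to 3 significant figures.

ω = 2π / 3.15×10^7 s = 1.99×10^-7 s⁻¹.
Required C = F₀ / (A ω) = 128 / (1.27 × 1.99×10^-7) = 5.06×10^8 J/(m²·K).
D = C / (ρ c_p) = 5.06×10^8 / (1020 × 4100) = 121 m.

121 m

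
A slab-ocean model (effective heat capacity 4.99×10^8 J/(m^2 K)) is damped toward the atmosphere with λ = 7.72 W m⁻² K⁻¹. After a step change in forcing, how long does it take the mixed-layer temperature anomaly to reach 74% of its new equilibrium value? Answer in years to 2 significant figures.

2.8 years

Areal heat capacity C = 4.99×10^8 J/(m^2 K) (given).
τ = C / λ = 4.99×10^8 / 7.72 = 6.46×10^7 s.
Fraction reached: 1 − e^(−t/τ) = 0.74 ⇒ t = −τ ln(1 − 0.74) = τ × 1.35.
t = 8.71×10^7 s = 2.76 years.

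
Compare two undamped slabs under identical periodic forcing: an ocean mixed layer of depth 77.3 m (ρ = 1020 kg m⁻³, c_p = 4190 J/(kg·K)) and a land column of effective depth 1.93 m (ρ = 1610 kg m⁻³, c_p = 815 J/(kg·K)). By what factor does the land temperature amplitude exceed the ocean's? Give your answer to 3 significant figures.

C_ocean = 1020 × 4190 × 77.3 = 3.30×10^8 J/(m²·K).
C_land = 1610 × 815 × 1.93 = 2.53×10^6 J/(m²·K).
Undamped amplitude ∝ 1/C, so A_land/A_ocean = C_ocean/C_land = 130.

130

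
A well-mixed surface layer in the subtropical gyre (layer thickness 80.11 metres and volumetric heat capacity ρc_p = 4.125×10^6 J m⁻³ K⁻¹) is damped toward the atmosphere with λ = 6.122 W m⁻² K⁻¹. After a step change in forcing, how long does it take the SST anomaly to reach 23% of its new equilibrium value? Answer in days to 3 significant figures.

Areal heat capacity C = ρc_p × D = 4.125×10^6 × 80.11 = 3.30×10^8 J m⁻² K⁻¹.
τ = C / λ = 3.30×10^8 / 6.122 = 5.40×10^7 s.
Fraction reached: 1 − e^(−t/τ) = 0.23 ⇒ t = −τ ln(1 − 0.23) = τ × 0.261.
t = 1.41×10^7 s = 163 days.

163 days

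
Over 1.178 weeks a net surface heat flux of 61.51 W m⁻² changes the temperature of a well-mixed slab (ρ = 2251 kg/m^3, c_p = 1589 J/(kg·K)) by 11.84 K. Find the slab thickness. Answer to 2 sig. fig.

Heat input Q = F Δt = 61.51 × 7.12×10^5 s = 4.38×10^7 J/m².
Required areal heat capacity C = Q / ΔT = 3.70×10^6 J/(m²·K).
Depth D = C / (ρ c_p) = 3.70×10^6 / (2251 × 1589) = 1.03 m.

1.0 m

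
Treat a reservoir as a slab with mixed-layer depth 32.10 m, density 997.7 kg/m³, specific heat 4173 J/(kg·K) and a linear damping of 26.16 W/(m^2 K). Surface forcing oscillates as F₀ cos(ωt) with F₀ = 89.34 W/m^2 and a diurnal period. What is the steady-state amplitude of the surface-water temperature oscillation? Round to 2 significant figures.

Areal heat capacity C = ρ c_p D = 997.7 × 4173 × 32.10 = 1.34×10^8 J/(m^2 K).
Angular frequency ω = 2π / T = 2π / 86400 s = 7.27×10^-5 s⁻¹.
√((Cω)² + λ²) = √((9720)² + 26.16²) = 9720 W/(m²·K).
Amplitude A = F₀ / √((Cω)²+λ²) = 89.34 / 9720 = 0.00919 K.

0.0092 K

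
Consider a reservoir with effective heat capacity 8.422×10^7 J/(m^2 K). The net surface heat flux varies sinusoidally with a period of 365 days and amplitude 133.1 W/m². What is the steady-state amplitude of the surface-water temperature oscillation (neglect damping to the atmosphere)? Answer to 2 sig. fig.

Areal heat capacity C = 8.422×10^7 J/(m^2 K) (given).
Angular frequency ω = 2π / T = 2π / 3.15×10^7 s = 1.99×10^-7 s⁻¹.
Cω = 8.42×10^7 × 1.99×10^-7 = 16.8 W/(m²·K).
Amplitude A = F₀ / (Cω) = 133.1 / 16.8 = 7.93 K.

7.9 K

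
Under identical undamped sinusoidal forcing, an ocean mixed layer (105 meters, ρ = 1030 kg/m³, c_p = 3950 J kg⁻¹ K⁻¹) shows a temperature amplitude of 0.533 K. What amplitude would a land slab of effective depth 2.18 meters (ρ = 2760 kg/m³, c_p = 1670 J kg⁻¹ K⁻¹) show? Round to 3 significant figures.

22.7 K

C_ocean = 4.27×10^8 J/(m²·K); C_land = 1.00×10^7 J/(m²·K).
A ∝ 1/C ⇒ A_land = A_ocean × C_ocean/C_land = 0.533 × 42.5 = 22.7 K.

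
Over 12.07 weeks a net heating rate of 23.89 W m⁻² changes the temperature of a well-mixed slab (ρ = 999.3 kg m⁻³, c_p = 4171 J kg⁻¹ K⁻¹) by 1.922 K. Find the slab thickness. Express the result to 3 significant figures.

21.8 m

Heat input Q = F Δt = 23.89 × 7.30×10^6 s = 1.74×10^8 J/m².
Required areal heat capacity C = Q / ΔT = 9.07×10^7 J/(m²·K).
Depth D = C / (ρ c_p) = 9.07×10^7 / (999.3 × 4171) = 21.8 m.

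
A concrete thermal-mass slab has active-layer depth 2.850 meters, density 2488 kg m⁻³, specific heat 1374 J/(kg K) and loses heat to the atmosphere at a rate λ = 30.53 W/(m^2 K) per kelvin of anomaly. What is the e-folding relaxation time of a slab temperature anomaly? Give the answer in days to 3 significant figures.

Areal heat capacity C = ρ c_p D = 2488 × 1374 × 2.850 = 9.74×10^6 J/(m²·K).
Relaxation time τ = C / λ = 9.74×10^6 / 30.53 = 3.19×10^5 s.
In days: 3.19×10^5 s / (86400 s/day) = 3.69 days.

3.69 days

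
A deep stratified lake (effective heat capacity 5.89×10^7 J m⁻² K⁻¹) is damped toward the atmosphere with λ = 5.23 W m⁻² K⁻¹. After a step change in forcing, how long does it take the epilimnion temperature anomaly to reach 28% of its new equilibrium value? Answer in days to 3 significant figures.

Areal heat capacity C = 5.89×10^7 J m⁻² K⁻¹ (given).
τ = C / λ = 5.89×10^7 / 5.23 = 1.13×10^7 s.
Fraction reached: 1 − e^(−t/τ) = 0.28 ⇒ t = −τ ln(1 − 0.28) = τ × 0.329.
t = 3.70×10^6 s = 42.8 days.

42.8 days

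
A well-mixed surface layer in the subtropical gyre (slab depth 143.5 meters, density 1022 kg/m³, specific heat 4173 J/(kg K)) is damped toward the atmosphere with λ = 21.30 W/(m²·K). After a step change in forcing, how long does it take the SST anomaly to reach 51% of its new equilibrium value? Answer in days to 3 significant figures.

237 days

Areal heat capacity C = ρ c_p D = 1022 × 4173 × 143.5 = 6.12×10^8 J m⁻² K⁻¹.
τ = C / λ = 6.12×10^8 / 21.30 = 2.87×10^7 s.
Fraction reached: 1 − e^(−t/τ) = 0.51 ⇒ t = −τ ln(1 − 0.51) = τ × 0.713.
t = 2.05×10^7 s = 237 days.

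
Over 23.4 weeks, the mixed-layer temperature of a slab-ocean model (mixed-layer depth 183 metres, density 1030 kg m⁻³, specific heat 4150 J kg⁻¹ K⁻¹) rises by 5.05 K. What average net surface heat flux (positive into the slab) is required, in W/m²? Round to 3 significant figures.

Areal heat capacity C = ρ c_p D = 1030 × 4150 × 183 = 7.82×10^8 J/(m²·K).
Required heat per unit area: Q = C ΔT = 7.82×10^8 × 5.05 = 3.95×10^9 J/m².
Flux F = Q / Δt = 3.95×10^9 / 1.42×10^7 s = 279 W/m².

279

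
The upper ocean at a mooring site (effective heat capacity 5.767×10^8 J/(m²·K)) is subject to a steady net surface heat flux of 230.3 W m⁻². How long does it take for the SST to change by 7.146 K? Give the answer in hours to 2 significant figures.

5000 hours

Areal heat capacity C = 5.767×10^8 J/(m²·K) (given).
Time required: Δt = C ΔT / F = 5.77×10^8 × 7.146 / 230.3 = 1.79×10^7 s.
In hours: 1.79×10^7 s / (3600 s/hour) = 4970 hours.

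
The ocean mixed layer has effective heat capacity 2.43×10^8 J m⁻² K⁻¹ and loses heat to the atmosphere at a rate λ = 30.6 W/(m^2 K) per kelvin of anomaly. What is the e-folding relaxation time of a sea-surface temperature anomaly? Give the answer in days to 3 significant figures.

91.9 days

Areal heat capacity C = 2.43×10^8 J m⁻² K⁻¹ (given).
Relaxation time τ = C / λ = 2.43×10^8 / 30.6 = 7.94×10^6 s.
In days: 7.94×10^6 s / (86400 s/day) = 91.9 days.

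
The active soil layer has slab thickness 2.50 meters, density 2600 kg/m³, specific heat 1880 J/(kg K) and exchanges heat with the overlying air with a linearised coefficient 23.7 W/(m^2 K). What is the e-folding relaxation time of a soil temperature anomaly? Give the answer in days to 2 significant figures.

Areal heat capacity C = ρ c_p D = 2600 × 1880 × 2.50 = 1.22×10^7 J/(m²·K).
Relaxation time τ = C / λ = 1.22×10^7 / 23.7 = 5.16×10^5 s.
In days: 5.16×10^5 s / (86400 s/day) = 5.97 days.

6.0 days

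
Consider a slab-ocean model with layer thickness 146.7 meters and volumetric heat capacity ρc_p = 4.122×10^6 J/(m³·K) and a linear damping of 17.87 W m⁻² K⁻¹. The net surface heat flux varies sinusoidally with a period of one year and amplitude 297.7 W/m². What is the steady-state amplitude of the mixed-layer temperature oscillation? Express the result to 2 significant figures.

Areal heat capacity C = ρc_p × D = 4.122×10^6 × 146.7 = 6.05×10^8 J m⁻² K⁻¹.
Angular frequency ω = 2π / T = 2π / 3.15×10^7 s = 1.99×10^-7 s⁻¹.
√((Cω)² + λ²) = √((120)² + 17.87²) = 122 W/(m²·K).
Amplitude A = F₀ / √((Cω)²+λ²) = 297.7 / 122 = 2.44 K.

2.4 K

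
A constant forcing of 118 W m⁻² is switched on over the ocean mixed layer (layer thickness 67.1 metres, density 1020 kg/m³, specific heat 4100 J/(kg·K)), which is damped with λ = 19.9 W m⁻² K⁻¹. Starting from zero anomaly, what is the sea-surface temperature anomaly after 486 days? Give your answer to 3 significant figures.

5.63 K

Areal heat capacity C = ρ c_p D = 1020 × 4100 × 67.1 = 2.81×10^8 J/(m²·K).
τ = C / λ = 2.81×10^8 / 19.9 = 1.41×10^7 s.
Equilibrium anomaly ΔT_eq = F / λ = 118 / 19.9 = 5.93 K.
t = 486 days = 4.20×10^7 s, so t/τ = 2.98.
ΔT(t) = ΔT_eq (1 − e^(−t/τ)) = 5.93 × (1 − e^−2.98) = 5.63 K.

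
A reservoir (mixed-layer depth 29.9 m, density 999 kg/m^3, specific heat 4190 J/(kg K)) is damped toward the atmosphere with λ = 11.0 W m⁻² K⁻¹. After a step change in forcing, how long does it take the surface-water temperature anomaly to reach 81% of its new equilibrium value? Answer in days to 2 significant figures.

220 days

Areal heat capacity C = ρ c_p D = 999 × 4190 × 29.9 = 1.25×10^8 J m⁻² K⁻¹.
τ = C / λ = 1.25×10^8 / 11.0 = 1.14×10^7 s.
Fraction reached: 1 − e^(−t/τ) = 0.81 ⇒ t = −τ ln(1 − 0.81) = τ × 1.66.
t = 1.89×10^7 s = 219 days.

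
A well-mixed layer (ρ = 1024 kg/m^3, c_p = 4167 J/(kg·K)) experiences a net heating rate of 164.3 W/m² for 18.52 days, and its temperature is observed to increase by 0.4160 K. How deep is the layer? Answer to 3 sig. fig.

148 m

Heat input Q = F Δt = 164.3 × 1.60×10^6 s = 2.63×10^8 J/m².
Required areal heat capacity C = Q / ΔT = 6.32×10^8 J/(m²·K).
Depth D = C / (ρ c_p) = 6.32×10^8 / (1024 × 4167) = 148 m.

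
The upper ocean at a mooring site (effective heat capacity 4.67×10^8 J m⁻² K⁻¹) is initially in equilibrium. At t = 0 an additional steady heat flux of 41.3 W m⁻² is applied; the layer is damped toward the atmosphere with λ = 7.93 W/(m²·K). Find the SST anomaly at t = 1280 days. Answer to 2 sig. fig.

Areal heat capacity C = 4.67×10^8 J m⁻² K⁻¹ (given).
τ = C / λ = 4.67×10^8 / 7.93 = 5.89×10^7 s.
Equilibrium anomaly ΔT_eq = F / λ = 41.3 / 7.93 = 5.21 K.
t = 1280 days = 1.11×10^8 s, so t/τ = 1.88.
ΔT(t) = ΔT_eq (1 − e^(−t/τ)) = 5.21 × (1 − e^−1.88) = 4.41 K.

4.4 K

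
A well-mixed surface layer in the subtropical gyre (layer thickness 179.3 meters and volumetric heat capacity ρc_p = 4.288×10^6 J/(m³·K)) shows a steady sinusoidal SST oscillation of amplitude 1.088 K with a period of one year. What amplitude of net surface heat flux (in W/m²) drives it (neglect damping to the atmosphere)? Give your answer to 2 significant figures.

170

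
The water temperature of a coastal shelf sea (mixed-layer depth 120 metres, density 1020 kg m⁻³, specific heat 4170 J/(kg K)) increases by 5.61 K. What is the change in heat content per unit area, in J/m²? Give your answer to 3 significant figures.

Areal heat capacity C = ρ c_p D = 1020 × 4170 × 120 = 5.10×10^8 J m⁻² K⁻¹.
ΔQ = C ΔT = 5.10×10^8 × 5.61 = 2.86×10^9 J/m².

2.86×10^9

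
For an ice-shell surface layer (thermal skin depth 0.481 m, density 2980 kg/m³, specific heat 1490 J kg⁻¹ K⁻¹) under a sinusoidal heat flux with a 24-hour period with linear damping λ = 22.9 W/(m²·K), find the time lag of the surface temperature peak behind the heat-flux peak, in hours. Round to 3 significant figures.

5.44 hours

Areal heat capacity C = ρ c_p D = 2980 × 1490 × 0.481 = 2.14×10^6 J m⁻² K⁻¹.
ω = 2π / 86400 s = 7.27×10^-5 s⁻¹.
Phase lag φ = arctan(Cω/λ) = arctan(155/22.9) = 1.42 rad.
Time lag = φ / ω = 1.42 / 7.27×10^-5 = 19600 s = 5.44 hours.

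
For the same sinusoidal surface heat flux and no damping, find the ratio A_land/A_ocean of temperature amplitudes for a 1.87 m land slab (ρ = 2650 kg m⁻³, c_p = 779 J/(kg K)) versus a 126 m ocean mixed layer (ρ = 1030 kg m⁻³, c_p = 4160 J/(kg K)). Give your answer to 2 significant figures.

C_ocean = 1030 × 4160 × 126 = 5.40×10^8 J/(m²·K).
C_land = 2650 × 779 × 1.87 = 3.86×10^6 J/(m²·K).
Undamped amplitude ∝ 1/C, so A_land/A_ocean = C_ocean/C_land = 140.

140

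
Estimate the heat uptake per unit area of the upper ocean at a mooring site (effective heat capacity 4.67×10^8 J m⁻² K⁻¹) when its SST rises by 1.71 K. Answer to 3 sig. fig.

7.99×10^8

Areal heat capacity C = 4.67×10^8 J m⁻² K⁻¹ (given).
ΔQ = C ΔT = 4.67×10^8 × 1.71 = 7.99×10^8 J/m².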